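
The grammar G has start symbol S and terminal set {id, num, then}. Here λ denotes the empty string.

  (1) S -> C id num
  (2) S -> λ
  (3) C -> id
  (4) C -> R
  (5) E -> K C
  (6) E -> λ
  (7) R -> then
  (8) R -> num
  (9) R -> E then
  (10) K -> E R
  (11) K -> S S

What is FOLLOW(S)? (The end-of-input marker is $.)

{$, id, num, then}

FIRST(S): from S->C id num we get {id, num, then}; from S->λ we get {λ}. So FIRST(S) = {λ, id, num, then}.
FIRST(C): from C->id we get {id}; from C->R we get {id, num, then}. So FIRST(C) = {id, num, then}.
FIRST(E): from E->K C we get {id, num, then}; from E->λ we get {λ}. So FIRST(E) = {λ, id, num, then}.
FIRST(R): from R->then we get {then}; from R->num we get {num}; from R->E then we get {id, num, then}. So FIRST(R) = {id, num, then}.
FIRST(K): from K->E R we get {id, num, then}; from K->S S we get {λ, id, num, then}. So FIRST(K) = {λ, id, num, then}.
FOLLOW(S) includes $ since S is the start symbol.
FOLLOW(E): in R->E then, E is followed by then with FIRST {then}; in K->E R, E is followed by R with FIRST {id, num, then}. Thus FOLLOW(E) = {id, num, then}.
FOLLOW(C): in S->C id num, C is followed by id num with FIRST {id}; in E->K C, the suffix after C is empty, so FOLLOW(C) ⊇ FOLLOW(E) = {id, num, then}. Thus FOLLOW(C) = {id, num, then}.
FOLLOW(K): in E->K C, K is followed by C with FIRST {id, num, then}. Thus FOLLOW(K) = {id, num, then}.
FOLLOW(S): in K->S S (occurrence 1), S is followed by S with FIRST {λ, id, num, then}; in K->S S (occurrence 1), the suffix after S is nullable, so FOLLOW(S) ⊇ FOLLOW(K) = {id, num, then}; in K->S S (occurrence 2), the suffix after S is empty, so FOLLOW(S) ⊇ FOLLOW(K) = {id, num, then}. Thus FOLLOW(S) = {$, id, num, then}.
FOLLOW(R): in C->R, the suffix after R is empty, so FOLLOW(R) ⊇ FOLLOW(C) = {id, num, then}; in K->E R, the suffix after R is empty, so FOLLOW(R) ⊇ FOLLOW(K) = {id, num, then}. Thus FOLLOW(R) = {id, num, then}.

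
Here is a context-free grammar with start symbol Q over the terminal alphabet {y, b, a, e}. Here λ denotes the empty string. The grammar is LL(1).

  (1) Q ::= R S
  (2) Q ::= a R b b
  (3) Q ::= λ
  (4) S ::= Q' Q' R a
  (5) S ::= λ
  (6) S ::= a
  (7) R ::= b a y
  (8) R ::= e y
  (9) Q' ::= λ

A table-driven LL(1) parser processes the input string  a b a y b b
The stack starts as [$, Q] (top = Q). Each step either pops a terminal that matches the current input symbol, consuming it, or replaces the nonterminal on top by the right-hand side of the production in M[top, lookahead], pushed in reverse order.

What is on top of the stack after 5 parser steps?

y

step 1: stack=$ Q  input=a b a y b b $  — expand Q ::= a R b b
step 2: stack=$ b b R a  input=a b a y b b $  — match a
step 3: stack=$ b b R  input=b a y b b $  — expand R ::= b a y
step 4: stack=$ b b y a b  input=b a y b b $  — match b
step 5: stack=$ b b y a  input=a y b b $  — match a
Stack after step 5: $ b b y (top = y).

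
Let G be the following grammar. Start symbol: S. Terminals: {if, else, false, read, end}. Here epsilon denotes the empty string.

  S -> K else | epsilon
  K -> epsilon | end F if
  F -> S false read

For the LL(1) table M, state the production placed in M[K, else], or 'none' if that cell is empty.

FIRST(K) = {epsilon, end}
FIRST(S) = {epsilon, else, end}  (via K else)
FIRST(F) = {else, end, false}  (via S false read)
FOLLOW(S) includes $ since S is the start symbol.
FOLLOW(K): in S->K else, K is followed by else with FIRST {else}. Thus FOLLOW(K) = {else}.
For K -> epsilon: FIRST(epsilon) = {epsilon}, so it goes in M[K, t] for t ∈ {}; since epsilon ∈ FIRST, also for every t ∈ FOLLOW(K) = {else}.
For K -> end F if: FIRST(end F if) = {end}, so it goes in M[K, t] for t ∈ {end}.

K -> epsilon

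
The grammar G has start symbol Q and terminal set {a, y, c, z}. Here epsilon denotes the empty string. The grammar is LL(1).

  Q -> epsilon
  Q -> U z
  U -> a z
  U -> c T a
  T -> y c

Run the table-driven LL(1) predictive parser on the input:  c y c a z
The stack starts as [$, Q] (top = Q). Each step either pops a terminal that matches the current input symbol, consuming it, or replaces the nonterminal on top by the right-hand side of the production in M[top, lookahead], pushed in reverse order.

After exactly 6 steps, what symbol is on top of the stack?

a

step 1: stack=$ Q  input=c y c a z $  — expand Q -> U z
step 2: stack=$ z U  input=c y c a z $  — expand U -> c T a
step 3: stack=$ z a T c  input=c y c a z $  — match c
step 4: stack=$ z a T  input=y c a z $  — expand T -> y c
step 5: stack=$ z a c y  input=y c a z $  — match y
step 6: stack=$ z a c  input=c a z $  — match c
Stack after step 6: $ z a (top = a).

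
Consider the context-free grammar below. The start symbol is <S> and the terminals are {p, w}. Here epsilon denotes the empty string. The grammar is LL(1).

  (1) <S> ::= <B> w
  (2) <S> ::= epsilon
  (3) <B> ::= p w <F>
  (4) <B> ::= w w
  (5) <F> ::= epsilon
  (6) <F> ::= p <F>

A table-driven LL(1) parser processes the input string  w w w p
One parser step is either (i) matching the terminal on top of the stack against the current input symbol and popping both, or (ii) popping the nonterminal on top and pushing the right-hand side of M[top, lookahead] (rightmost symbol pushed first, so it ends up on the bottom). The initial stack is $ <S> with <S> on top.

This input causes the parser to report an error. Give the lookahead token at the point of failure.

p

     Stack    Input      Action
  1  $ <S>    w w w p $  expand <S> ::= <B> w
  2  $ w <B>  w w w p $  expand <B> ::= w w
  3  $ w w w  w w w p $  match w
  4  $ w w    w w p $    match w
  5  $ w      w p $      match w
  6  $        p $        error: stack empty but input remains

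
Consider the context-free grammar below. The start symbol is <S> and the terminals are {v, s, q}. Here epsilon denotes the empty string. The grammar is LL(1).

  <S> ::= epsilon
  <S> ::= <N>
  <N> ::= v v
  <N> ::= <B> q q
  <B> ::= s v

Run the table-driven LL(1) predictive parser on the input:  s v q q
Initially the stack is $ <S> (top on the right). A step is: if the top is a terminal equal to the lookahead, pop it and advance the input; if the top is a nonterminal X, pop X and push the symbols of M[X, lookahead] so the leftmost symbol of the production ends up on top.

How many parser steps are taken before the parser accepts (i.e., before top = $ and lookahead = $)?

step 1: stack=$ <S>  input=s v q q $  — expand <S> ::= <N>
step 2: stack=$ <N>  input=s v q q $  — expand <N> ::= <B> q q
step 3: stack=$ q q <B>  input=s v q q $  — expand <B> ::= s v
step 4: stack=$ q q v s  input=s v q q $  — match s
step 5: stack=$ q q v  input=v q q $  — match v
step 6: stack=$ q q  input=q q $  — match q
step 7: stack=$ q  input=q $  — match q
Accept reached after 7 steps.

7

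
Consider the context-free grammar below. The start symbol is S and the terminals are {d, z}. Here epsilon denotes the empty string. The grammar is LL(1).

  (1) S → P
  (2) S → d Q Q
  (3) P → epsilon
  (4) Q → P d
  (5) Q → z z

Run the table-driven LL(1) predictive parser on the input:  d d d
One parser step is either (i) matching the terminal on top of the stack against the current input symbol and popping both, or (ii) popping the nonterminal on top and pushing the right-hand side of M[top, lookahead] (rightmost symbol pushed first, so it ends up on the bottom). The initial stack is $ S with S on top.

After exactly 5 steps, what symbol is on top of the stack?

     Stack    Input    Action
  1  $ S      d d d $  expand S → d Q Q
  2  $ Q Q d  d d d $  match d
  3  $ Q Q    d d $    expand Q → P d
  4  $ Q d P  d d $    expand P → epsilon
  5  $ Q d    d d $    match d
Stack after step 5: $ Q (top = Q).

Q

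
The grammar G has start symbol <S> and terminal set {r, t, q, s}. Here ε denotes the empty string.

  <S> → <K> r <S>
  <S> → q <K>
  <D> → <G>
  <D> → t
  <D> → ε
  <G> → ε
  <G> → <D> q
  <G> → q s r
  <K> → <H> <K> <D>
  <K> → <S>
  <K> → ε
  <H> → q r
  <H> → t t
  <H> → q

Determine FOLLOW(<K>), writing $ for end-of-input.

FIRST(<H>): from <H>→q r we get {q}; from <H>→t t we get {t}; from <H>→q we get {q}. So FIRST(<H>) = {q, t}.
FIRST(<S>): from <S>→<K> r <S> we get {q, r, t}; from <S>→q <K> we get {q}. So FIRST(<S>) = {q, r, t}.
FIRST(<K>): from <K>→<H> <K> <D> we get {q, t}; from <K>→<S> we get {q, r, t}; from <K>→ε we get {ε}. So FIRST(<K>) = {ε, q, r, t}.
FIRST(<D>): from <D>→<G> we get {ε, q, t}; from <D>→t we get {t}; from <D>→ε we get {ε}. So FIRST(<D>) = {ε, q, t}.
FIRST(<G>): from <G>→ε we get {ε}; from <G>→<D> q we get {q, t}; from <G>→q s r we get {q}. So FIRST(<G>) = {ε, q, t}.
FOLLOW(<S>) includes $ since <S> is the start symbol.
FOLLOW(<S>): in <S>→<K> r <S>, the suffix after <S> is empty (adds nothing new); in <K>→<S>, the suffix after <S> is empty, so FOLLOW(<S>) ⊇ FOLLOW(<K>) = {$, q, r, t}. Thus FOLLOW(<S>) = {$, q, r, t}.
FOLLOW(<K>): in <S>→<K> r <S>, <K> is followed by r <S> with FIRST {r}; in <S>→q <K>, the suffix after <K> is empty, so FOLLOW(<K>) ⊇ FOLLOW(<S>) = {$, q, r, t}; in <K>→<H> <K> <D>, <K> is followed by <D> with FIRST {ε, q, t}; in <K>→<H> <K> <D>, the suffix after <K> is nullable (adds nothing new). Thus FOLLOW(<K>) = {$, q, r, t}.
FOLLOW(<D>): in <G>→<D> q, <D> is followed by q with FIRST {q}; in <K>→<H> <K> <D>, the suffix after <D> is empty, so FOLLOW(<D>) ⊇ FOLLOW(<K>) = {$, q, r, t}. Thus FOLLOW(<D>) = {$, q, r, t}.
FOLLOW(<G>): in <D>→<G>, the suffix after <G> is empty, so FOLLOW(<G>) ⊇ FOLLOW(<D>) = {$, q, r, t}. Thus FOLLOW(<G>) = {$, q, r, t}.
FOLLOW(<H>): in <K>→<H> <K> <D>, <H> is followed by <K> <D> with FIRST {ε, q, r, t}; in <K>→<H> <K> <D>, the suffix after <H> is nullable, so FOLLOW(<H>) ⊇ FOLLOW(<K>) = {$, q, r, t}. Thus FOLLOW(<H>) = {$, q, r, t}.

{$, q, r, t}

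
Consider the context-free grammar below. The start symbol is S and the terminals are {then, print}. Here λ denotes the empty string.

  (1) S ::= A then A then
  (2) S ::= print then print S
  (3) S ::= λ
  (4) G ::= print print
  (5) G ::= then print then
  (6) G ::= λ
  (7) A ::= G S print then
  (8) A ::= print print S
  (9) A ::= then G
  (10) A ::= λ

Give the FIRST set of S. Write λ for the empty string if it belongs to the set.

FIRST(G): from G::=print print we get {print}; from G::=then print then we get {then}; from G::=λ we get {λ}. So FIRST(G) = {λ, print, then}.
FIRST(S): from S::=A then A then we get {print, then}; from S::=print then print S we get {print}; from S::=λ we get {λ}. So FIRST(S) = {λ, print, then}.
FIRST(A): from A::=G S print then we get {print, then}; from A::=print print S we get {print}; from A::=then G we get {then}; from A::=λ we get {λ}. So FIRST(A) = {λ, print, then}.

{λ, print, then}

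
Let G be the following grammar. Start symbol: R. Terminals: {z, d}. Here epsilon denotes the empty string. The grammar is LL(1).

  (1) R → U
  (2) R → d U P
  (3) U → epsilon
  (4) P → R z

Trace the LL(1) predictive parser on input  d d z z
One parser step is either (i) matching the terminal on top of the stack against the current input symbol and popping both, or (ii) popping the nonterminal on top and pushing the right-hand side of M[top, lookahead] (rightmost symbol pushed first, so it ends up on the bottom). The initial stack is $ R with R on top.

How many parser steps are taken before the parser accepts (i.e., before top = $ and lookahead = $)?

      Stack      Input      Action
   1  $ R        d d z z $  expand R → d U P
   2  $ P U d    d d z z $  match d
   3  $ P U      d z z $    expand U → epsilon
   4  $ P        d z z $    expand P → R z
   5  $ z R      d z z $    expand R → d U P
   6  $ z P U d  d z z $    match d
   7  $ z P U    z z $      expand U → epsilon
   8  $ z P      z z $      expand P → R z
   9  $ z z R    z z $      expand R → U
  10  $ z z U    z z $      expand U → epsilon
  11  $ z z      z z $      match z
  12  $ z        z $        match z
Accept reached after 12 steps.

12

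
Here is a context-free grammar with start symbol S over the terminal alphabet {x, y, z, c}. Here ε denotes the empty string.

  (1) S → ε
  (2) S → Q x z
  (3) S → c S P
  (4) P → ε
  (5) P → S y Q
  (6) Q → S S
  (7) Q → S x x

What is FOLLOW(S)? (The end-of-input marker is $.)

FIRST(S): from S→ε we get {ε}; from S→Q x z we get {c, x}; from S→c S P we get {c}. So FIRST(S) = {ε, c, x}.
FIRST(P): from P→ε we get {ε}; from P→S y Q we get {c, x, y}. So FIRST(P) = {ε, c, x, y}.
FIRST(Q): from Q→S S we get {ε, c, x}; from Q→S x x we get {c, x}. So FIRST(Q) = {ε, c, x}.
FOLLOW(S) includes $ since S is the start symbol.
FOLLOW(S): in S→c S P, S is followed by P with FIRST {ε, c, x, y}; in S→c S P, the suffix after S is nullable (adds nothing new); in P→S y Q, S is followed by y Q with FIRST {y}; in Q→S S (occurrence 1), S is followed by S with FIRST {ε, c, x}; in Q→S S (occurrence 1), the suffix after S is nullable, so FOLLOW(S) ⊇ FOLLOW(Q) = {$, c, x, y}; in Q→S S (occurrence 2), the suffix after S is empty, so FOLLOW(S) ⊇ FOLLOW(Q) = {$, c, x, y}; in Q→S x x, S is followed by x x with FIRST {x}. Thus FOLLOW(S) = {$, c, x, y}.
FOLLOW(P): in S→c S P, the suffix after P is empty, so FOLLOW(P) ⊇ FOLLOW(S) = {$, c, x, y}. Thus FOLLOW(P) = {$, c, x, y}.
FOLLOW(Q): in S→Q x z, Q is followed by x z with FIRST {x}; in P→S y Q, the suffix after Q is empty, so FOLLOW(Q) ⊇ FOLLOW(P) = {$, c, x, y}. Thus FOLLOW(Q) = {$, c, x, y}.

{$, c, x, y}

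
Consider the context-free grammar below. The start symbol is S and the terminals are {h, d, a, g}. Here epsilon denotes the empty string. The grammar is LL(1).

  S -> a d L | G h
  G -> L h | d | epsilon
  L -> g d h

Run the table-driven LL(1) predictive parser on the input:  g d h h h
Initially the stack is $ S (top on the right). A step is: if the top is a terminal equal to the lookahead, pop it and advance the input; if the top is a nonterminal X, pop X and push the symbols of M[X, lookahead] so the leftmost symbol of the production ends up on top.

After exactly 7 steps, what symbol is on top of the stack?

h

step 1: stack=$ S  input=g d h h h $  — expand S -> G h
step 2: stack=$ h G  input=g d h h h $  — expand G -> L h
step 3: stack=$ h h L  input=g d h h h $  — expand L -> g d h
step 4: stack=$ h h h d g  input=g d h h h $  — match g
step 5: stack=$ h h h d  input=d h h h $  — match d
step 6: stack=$ h h h  input=h h h $  — match h
step 7: stack=$ h h  input=h h $  — match h
Stack after step 7: $ h (top = h).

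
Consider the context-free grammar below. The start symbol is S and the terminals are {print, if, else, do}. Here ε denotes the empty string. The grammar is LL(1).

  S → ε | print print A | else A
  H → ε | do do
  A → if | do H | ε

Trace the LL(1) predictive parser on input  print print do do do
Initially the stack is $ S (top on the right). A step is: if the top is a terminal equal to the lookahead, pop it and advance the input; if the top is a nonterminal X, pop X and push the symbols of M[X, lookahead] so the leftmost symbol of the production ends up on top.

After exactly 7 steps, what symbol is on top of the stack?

step 1: stack=$ S  input=print print do do do $  — expand S → print print A
step 2: stack=$ A print print  input=print print do do do $  — match print
step 3: stack=$ A print  input=print do do do $  — match print
step 4: stack=$ A  input=do do do $  — expand A → do H
step 5: stack=$ H do  input=do do do $  — match do
step 6: stack=$ H  input=do do $  — expand H → do do
step 7: stack=$ do do  input=do do $  — match do
Stack after step 7: $ do (top = do).

do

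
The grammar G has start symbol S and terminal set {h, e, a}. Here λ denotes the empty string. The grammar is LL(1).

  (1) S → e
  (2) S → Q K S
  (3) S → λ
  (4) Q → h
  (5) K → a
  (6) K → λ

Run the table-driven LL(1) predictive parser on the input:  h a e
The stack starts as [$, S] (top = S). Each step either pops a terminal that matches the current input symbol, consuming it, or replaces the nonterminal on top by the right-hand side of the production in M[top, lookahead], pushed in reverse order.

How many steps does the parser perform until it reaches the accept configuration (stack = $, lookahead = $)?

7

step 1: stack=$ S  input=h a e $  — expand S → Q K S
step 2: stack=$ S K Q  input=h a e $  — expand Q → h
step 3: stack=$ S K h  input=h a e $  — match h
step 4: stack=$ S K  input=a e $  — expand K → a
step 5: stack=$ S a  input=a e $  — match a
step 6: stack=$ S  input=e $  — expand S → e
step 7: stack=$ e  input=e $  — match e
Accept reached after 7 steps.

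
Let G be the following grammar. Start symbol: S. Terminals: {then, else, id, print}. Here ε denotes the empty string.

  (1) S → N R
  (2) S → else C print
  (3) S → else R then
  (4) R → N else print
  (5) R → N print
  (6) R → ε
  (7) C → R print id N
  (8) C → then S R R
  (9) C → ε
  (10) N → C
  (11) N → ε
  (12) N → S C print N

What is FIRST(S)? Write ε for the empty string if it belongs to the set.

FIRST(S) = {ε, else, print, then}  (via N R)
FIRST(R) = {ε, else, print, then}  (via N else print, N print)
FIRST(C) = {ε, else, print, then}  (via R print id N)
FIRST(N) = {ε, else, print, then}  (via C, S C print N)

{ε, else, print, then}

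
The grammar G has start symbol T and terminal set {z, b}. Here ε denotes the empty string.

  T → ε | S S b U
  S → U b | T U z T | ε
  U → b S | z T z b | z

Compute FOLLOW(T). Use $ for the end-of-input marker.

FIRST(U) = {b, z}
FIRST(T) = {ε, b, z}  (via S S b U)
FIRST(S) = {ε, b, z}  (via U b, T U z T)
FOLLOW(T) includes $ since T is the start symbol.
FOLLOW(T): in S→T U z T (occurrence 1), T is followed by U z T with FIRST {b, z}; in S→T U z T (occurrence 2), the suffix after T is empty, so FOLLOW(T) ⊇ FOLLOW(S) = {$, b, z}; in U→z T z b, T is followed by z b with FIRST {z}. Thus FOLLOW(T) = {$, b, z}.
FOLLOW(U): in T→S S b U, the suffix after U is empty, so FOLLOW(U) ⊇ FOLLOW(T) = {$, b, z}; in S→U b, U is followed by b with FIRST {b}; in S→T U z T, U is followed by z T with FIRST {z}. Thus FOLLOW(U) = {$, b, z}.
FOLLOW(S): in T→S S b U (occurrence 1), S is followed by S b U with FIRST {b, z}; in T→S S b U (occurrence 2), S is followed by b U with FIRST {b}; in U→b S, the suffix after S is empty, so FOLLOW(S) ⊇ FOLLOW(U) = {$, b, z}. Thus FOLLOW(S) = {$, b, z}.

{$, b, z}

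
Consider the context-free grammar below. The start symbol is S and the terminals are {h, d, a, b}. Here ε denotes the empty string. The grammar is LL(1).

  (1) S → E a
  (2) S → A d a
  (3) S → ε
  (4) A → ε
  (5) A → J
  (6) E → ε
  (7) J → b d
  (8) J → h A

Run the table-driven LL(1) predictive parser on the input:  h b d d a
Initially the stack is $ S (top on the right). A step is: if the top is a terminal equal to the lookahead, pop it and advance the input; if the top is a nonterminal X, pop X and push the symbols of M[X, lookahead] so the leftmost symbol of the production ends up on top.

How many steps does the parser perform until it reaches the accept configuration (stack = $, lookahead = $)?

10

step 1: stack=$ S  input=h b d d a $  — expand S → A d a
step 2: stack=$ a d A  input=h b d d a $  — expand A → J
step 3: stack=$ a d J  input=h b d d a $  — expand J → h A
step 4: stack=$ a d A h  input=h b d d a $  — match h
step 5: stack=$ a d A  input=b d d a $  — expand A → J
step 6: stack=$ a d J  input=b d d a $  — expand J → b d
step 7: stack=$ a d d b  input=b d d a $  — match b
step 8: stack=$ a d d  input=d d a $  — match d
step 9: stack=$ a d  input=d a $  — match d
step 10: stack=$ a  input=a $  — match a
Accept reached after 10 steps.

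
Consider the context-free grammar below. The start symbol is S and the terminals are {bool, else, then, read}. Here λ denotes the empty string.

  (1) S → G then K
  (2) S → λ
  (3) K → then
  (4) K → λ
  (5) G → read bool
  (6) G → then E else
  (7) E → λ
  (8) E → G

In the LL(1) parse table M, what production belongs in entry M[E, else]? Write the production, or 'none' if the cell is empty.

FIRST(K) = {λ, then}
FIRST(G) = {read, then}
FIRST(S) = {λ, read, then}  (via G then K)
FIRST(E) = {λ, read, then}  (via G)
FOLLOW(S) includes $ since S is the start symbol.
FOLLOW(E): in G→then E else, E is followed by else with FIRST {else}. Thus FOLLOW(E) = {else}.
For E → λ: FIRST(λ) = {λ}, so it goes in M[E, t] for t ∈ {}; since λ ∈ FIRST, also for every t ∈ FOLLOW(E) = {else}.
For E → G: FIRST(G) = {read, then}, so it goes in M[E, t] for t ∈ {read, then}.

E → λ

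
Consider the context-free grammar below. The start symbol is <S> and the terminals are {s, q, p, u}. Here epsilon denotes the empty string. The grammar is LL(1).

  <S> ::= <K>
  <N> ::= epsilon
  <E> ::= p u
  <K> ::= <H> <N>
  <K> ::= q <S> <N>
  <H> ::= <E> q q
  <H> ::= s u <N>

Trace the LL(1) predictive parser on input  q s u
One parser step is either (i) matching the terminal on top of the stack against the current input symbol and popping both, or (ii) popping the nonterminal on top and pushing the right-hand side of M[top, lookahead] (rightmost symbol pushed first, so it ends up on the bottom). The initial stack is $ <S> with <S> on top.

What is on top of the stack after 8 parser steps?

<N>

     Stack              Input    Action
  1  $ <S>              q s u $  expand <S> ::= <K>
  2  $ <K>              q s u $  expand <K> ::= q <S> <N>
  3  $ <N> <S> q        q s u $  match q
  4  $ <N> <S>          s u $    expand <S> ::= <K>
  5  $ <N> <K>          s u $    expand <K> ::= <H> <N>
  6  $ <N> <N> <H>      s u $    expand <H> ::= s u <N>
  7  $ <N> <N> <N> u s  s u $    match s
  8  $ <N> <N> <N> u    u $      match u
Stack after step 8: $ <N> <N> <N> (top = <N>).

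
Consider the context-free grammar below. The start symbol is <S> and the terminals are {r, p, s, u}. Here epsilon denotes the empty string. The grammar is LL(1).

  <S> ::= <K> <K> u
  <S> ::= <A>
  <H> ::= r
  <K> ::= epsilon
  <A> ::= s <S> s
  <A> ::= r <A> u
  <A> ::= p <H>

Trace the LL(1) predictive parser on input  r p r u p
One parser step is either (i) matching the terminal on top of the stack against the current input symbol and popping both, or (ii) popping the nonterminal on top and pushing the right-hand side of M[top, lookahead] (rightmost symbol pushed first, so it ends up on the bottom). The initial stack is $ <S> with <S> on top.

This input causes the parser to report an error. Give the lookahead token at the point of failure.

p

step 1: stack=$ <S>  input=r p r u p $  — expand <S> ::= <A>
step 2: stack=$ <A>  input=r p r u p $  — expand <A> ::= r <A> u
step 3: stack=$ u <A> r  input=r p r u p $  — match r
step 4: stack=$ u <A>  input=p r u p $  — expand <A> ::= p <H>
step 5: stack=$ u <H> p  input=p r u p $  — match p
step 6: stack=$ u <H>  input=r u p $  — expand <H> ::= r
step 7: stack=$ u r  input=r u p $  — match r
step 8: stack=$ u  input=u p $  — match u
step 9: stack=$  input=p $  — error: stack empty but input remains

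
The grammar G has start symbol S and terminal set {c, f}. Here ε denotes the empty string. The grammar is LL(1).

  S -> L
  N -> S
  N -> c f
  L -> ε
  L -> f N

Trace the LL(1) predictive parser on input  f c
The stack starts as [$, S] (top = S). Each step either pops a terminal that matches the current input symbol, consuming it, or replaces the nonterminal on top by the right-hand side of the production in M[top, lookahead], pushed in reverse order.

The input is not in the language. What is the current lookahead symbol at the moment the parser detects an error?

     Stack  Input  Action
  1  $ S    f c $  expand S -> L
  2  $ L    f c $  expand L -> f N
  3  $ N f  f c $  match f
  4  $ N    c $    expand N -> c f
  5  $ f c  c $    match c
  6  $ f    $      error: top is terminal f but lookahead is $

$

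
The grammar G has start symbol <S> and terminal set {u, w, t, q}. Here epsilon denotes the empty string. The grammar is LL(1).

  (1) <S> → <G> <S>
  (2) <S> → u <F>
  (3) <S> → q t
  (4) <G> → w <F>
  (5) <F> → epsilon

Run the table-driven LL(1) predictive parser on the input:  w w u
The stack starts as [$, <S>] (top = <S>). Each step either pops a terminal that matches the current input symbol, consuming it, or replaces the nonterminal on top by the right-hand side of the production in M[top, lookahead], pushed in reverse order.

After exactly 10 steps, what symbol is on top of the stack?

<F>

      Stack        Input    Action
   1  $ <S>        w w u $  expand <S> → <G> <S>
   2  $ <S> <G>    w w u $  expand <G> → w <F>
   3  $ <S> <F> w  w w u $  match w
   4  $ <S> <F>    w u $    expand <F> → epsilon
   5  $ <S>        w u $    expand <S> → <G> <S>
   6  $ <S> <G>    w u $    expand <G> → w <F>
   7  $ <S> <F> w  w u $    match w
   8  $ <S> <F>    u $      expand <F> → epsilon
   9  $ <S>        u $      expand <S> → u <F>
  10  $ <F> u      u $      match u
Stack after step 10: $ <F> (top = <F>).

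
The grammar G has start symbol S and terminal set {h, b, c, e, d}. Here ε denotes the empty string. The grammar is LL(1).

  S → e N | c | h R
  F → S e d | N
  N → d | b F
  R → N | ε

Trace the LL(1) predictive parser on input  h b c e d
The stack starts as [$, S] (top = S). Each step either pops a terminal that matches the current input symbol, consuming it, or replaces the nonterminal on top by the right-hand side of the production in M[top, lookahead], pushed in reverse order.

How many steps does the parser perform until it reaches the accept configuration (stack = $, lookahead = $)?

step 1: stack=$ S  input=h b c e d $  — expand S → h R
step 2: stack=$ R h  input=h b c e d $  — match h
step 3: stack=$ R  input=b c e d $  — expand R → N
step 4: stack=$ N  input=b c e d $  — expand N → b F
step 5: stack=$ F b  input=b c e d $  — match b
step 6: stack=$ F  input=c e d $  — expand F → S e d
step 7: stack=$ d e S  input=c e d $  — expand S → c
step 8: stack=$ d e c  input=c e d $  — match c
step 9: stack=$ d e  input=e d $  — match e
step 10: stack=$ d  input=d $  — match d
Accept reached after 10 steps.

10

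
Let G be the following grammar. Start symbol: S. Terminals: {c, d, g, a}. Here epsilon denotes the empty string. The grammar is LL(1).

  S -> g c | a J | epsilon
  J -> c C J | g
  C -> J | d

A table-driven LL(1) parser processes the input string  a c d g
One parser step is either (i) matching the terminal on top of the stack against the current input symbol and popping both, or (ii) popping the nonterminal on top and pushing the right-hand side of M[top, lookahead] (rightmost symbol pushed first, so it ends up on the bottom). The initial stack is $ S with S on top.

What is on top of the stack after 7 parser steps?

step 1: stack=$ S  input=a c d g $  — expand S -> a J
step 2: stack=$ J a  input=a c d g $  — match a
step 3: stack=$ J  input=c d g $  — expand J -> c C J
step 4: stack=$ J C c  input=c d g $  — match c
step 5: stack=$ J C  input=d g $  — expand C -> d
step 6: stack=$ J d  input=d g $  — match d
step 7: stack=$ J  input=g $  — expand J -> g
Stack after step 7: $ g (top = g).

g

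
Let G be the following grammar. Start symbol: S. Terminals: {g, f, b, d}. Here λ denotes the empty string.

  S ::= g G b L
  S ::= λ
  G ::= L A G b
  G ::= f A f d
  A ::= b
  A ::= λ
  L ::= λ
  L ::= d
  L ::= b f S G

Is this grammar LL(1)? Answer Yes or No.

No

FIRST(S) = {λ, g}
FIRST(G) = {b, d, f}
FIRST(A) = {λ, b}
FIRST(L) = {λ, b, d}
FOLLOW(S) = {$, b, d, f}
FOLLOW(G) = {$, b, d, f}
FOLLOW(A) = {b, d, f}
FOLLOW(L) = {$, b, d, f}
Cell M[A, b] receives both A ::= b and A ::= λ — the grammar is not LL(1).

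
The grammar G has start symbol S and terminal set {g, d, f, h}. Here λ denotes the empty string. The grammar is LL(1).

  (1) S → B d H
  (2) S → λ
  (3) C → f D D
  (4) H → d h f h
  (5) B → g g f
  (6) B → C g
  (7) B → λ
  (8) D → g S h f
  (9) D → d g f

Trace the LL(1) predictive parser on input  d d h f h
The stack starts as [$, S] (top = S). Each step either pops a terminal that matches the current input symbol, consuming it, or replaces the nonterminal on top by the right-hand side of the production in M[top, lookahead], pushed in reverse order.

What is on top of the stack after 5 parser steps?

step 1: stack=$ S  input=d d h f h $  — expand S → B d H
step 2: stack=$ H d B  input=d d h f h $  — expand B → λ
step 3: stack=$ H d  input=d d h f h $  — match d
step 4: stack=$ H  input=d h f h $  — expand H → d h f h
step 5: stack=$ h f h d  input=d h f h $  — match d
Stack after step 5: $ h f h (top = h).

h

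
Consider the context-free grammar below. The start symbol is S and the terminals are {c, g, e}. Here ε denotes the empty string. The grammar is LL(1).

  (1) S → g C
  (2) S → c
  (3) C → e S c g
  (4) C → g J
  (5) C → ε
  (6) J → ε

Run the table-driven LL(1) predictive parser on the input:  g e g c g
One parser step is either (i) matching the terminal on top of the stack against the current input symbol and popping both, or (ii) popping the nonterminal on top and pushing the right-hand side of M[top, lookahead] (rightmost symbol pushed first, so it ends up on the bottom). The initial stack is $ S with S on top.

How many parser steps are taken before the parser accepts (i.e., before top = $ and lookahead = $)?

step 1: stack=$ S  input=g e g c g $  — expand S → g C
step 2: stack=$ C g  input=g e g c g $  — match g
step 3: stack=$ C  input=e g c g $  — expand C → e S c g
step 4: stack=$ g c S e  input=e g c g $  — match e
step 5: stack=$ g c S  input=g c g $  — expand S → g C
step 6: stack=$ g c C g  input=g c g $  — match g
step 7: stack=$ g c C  input=c g $  — expand C → ε
step 8: stack=$ g c  input=c g $  — match c
step 9: stack=$ g  input=g $  — match g
Accept reached after 9 steps.

9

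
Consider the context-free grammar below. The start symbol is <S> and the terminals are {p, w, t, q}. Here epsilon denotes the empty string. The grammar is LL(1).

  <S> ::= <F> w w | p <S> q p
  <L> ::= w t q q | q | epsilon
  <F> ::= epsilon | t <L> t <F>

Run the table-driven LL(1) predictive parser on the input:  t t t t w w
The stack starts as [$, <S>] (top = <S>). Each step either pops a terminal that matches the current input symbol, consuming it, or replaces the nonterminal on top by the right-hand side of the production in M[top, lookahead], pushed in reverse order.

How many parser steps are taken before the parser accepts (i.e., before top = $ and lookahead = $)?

step 1: stack=$ <S>  input=t t t t w w $  — expand <S> ::= <F> w w
step 2: stack=$ w w <F>  input=t t t t w w $  — expand <F> ::= t <L> t <F>
step 3: stack=$ w w <F> t <L> t  input=t t t t w w $  — match t
step 4: stack=$ w w <F> t <L>  input=t t t w w $  — expand <L> ::= epsilon
step 5: stack=$ w w <F> t  input=t t t w w $  — match t
step 6: stack=$ w w <F>  input=t t w w $  — expand <F> ::= t <L> t <F>
step 7: stack=$ w w <F> t <L> t  input=t t w w $  — match t
step 8: stack=$ w w <F> t <L>  input=t w w $  — expand <L> ::= epsilon
step 9: stack=$ w w <F> t  input=t w w $  — match t
step 10: stack=$ w w <F>  input=w w $  — expand <F> ::= epsilon
step 11: stack=$ w w  input=w w $  — match w
step 12: stack=$ w  input=w $  — match w
Accept reached after 12 steps.

12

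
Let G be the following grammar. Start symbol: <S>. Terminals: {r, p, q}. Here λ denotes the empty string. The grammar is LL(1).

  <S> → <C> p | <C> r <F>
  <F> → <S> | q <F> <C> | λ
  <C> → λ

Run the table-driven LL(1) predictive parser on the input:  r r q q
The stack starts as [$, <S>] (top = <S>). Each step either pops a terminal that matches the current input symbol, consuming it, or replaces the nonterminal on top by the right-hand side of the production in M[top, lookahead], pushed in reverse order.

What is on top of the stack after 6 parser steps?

r

step 1: stack=$ <S>  input=r r q q $  — expand <S> → <C> r <F>
step 2: stack=$ <F> r <C>  input=r r q q $  — expand <C> → λ
step 3: stack=$ <F> r  input=r r q q $  — match r
step 4: stack=$ <F>  input=r q q $  — expand <F> → <S>
step 5: stack=$ <S>  input=r q q $  — expand <S> → <C> r <F>
step 6: stack=$ <F> r <C>  input=r q q $  — expand <C> → λ
Stack after step 6: $ <F> r (top = r).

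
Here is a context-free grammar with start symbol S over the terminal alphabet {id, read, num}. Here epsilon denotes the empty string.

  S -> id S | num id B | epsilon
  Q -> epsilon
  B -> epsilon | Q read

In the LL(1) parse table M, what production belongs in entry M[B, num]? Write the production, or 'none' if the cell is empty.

FIRST(S): from S->id S we get {id}; from S->num id B we get {num}; from S->epsilon we get {epsilon}. So FIRST(S) = {epsilon, id, num}.
FIRST(Q): from Q->epsilon we get {epsilon}. So FIRST(Q) = {epsilon}.
FIRST(B): from B->epsilon we get {epsilon}; from B->Q read we get {read}. So FIRST(B) = {epsilon, read}.
FOLLOW(S) includes $ since S is the start symbol.
FOLLOW(S): in S->id S, the suffix after S is empty (adds nothing new). Thus FOLLOW(S) = {$}.
FOLLOW(B): in S->num id B, the suffix after B is empty, so FOLLOW(B) ⊇ FOLLOW(S) = {$}. Thus FOLLOW(B) = {$}.
For B -> epsilon: FIRST(epsilon) = {epsilon}, so it goes in M[B, t] for t ∈ {}; since epsilon ∈ FIRST, also for every t ∈ FOLLOW(B) = {$}.
For B -> Q read: FIRST(Q read) = {read}, so it goes in M[B, t] for t ∈ {read}.
None of these place a production in M[B, num].

none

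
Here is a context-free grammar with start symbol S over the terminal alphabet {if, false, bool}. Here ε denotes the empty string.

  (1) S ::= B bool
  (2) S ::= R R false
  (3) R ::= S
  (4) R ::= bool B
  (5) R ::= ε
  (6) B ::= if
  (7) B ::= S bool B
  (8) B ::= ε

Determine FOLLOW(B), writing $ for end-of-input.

FIRST(S): from S::=B bool we get {bool, false, if}; from S::=R R false we get {bool, false, if}. So FIRST(S) = {bool, false, if}.
FIRST(R): from R::=S we get {bool, false, if}; from R::=bool B we get {bool}; from R::=ε we get {ε}. So FIRST(R) = {ε, bool, false, if}.
FIRST(B): from B::=if we get {if}; from B::=S bool B we get {bool, false, if}; from B::=ε we get {ε}. So FIRST(B) = {ε, bool, false, if}.
FOLLOW(S) includes $ since S is the start symbol.
FOLLOW(R): in S::=R R false (occurrence 1), R is followed by R false with FIRST {bool, false, if}; in S::=R R false (occurrence 2), R is followed by false with FIRST {false}. Thus FOLLOW(R) = {bool, false, if}.
FOLLOW(S): in R::=S, the suffix after S is empty, so FOLLOW(S) ⊇ FOLLOW(R) = {bool, false, if}; in B::=S bool B, S is followed by bool B with FIRST {bool}. Thus FOLLOW(S) = {$, bool, false, if}.
FOLLOW(B): in S::=B bool, B is followed by bool with FIRST {bool}; in R::=bool B, the suffix after B is empty, so FOLLOW(B) ⊇ FOLLOW(R) = {bool, false, if}; in B::=S bool B, the suffix after B is empty (adds nothing new). Thus FOLLOW(B) = {bool, false, if}.

{bool, false, if}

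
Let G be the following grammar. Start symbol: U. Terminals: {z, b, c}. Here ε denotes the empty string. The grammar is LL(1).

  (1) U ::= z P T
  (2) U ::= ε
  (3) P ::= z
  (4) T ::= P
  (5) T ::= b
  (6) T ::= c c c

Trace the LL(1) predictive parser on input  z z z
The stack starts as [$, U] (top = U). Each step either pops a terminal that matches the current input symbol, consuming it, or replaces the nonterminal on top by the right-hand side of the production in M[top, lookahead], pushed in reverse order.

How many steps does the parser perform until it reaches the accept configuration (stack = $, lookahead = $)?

7

step 1: stack=$ U  input=z z z $  — expand U ::= z P T
step 2: stack=$ T P z  input=z z z $  — match z
step 3: stack=$ T P  input=z z $  — expand P ::= z
step 4: stack=$ T z  input=z z $  — match z
step 5: stack=$ T  input=z $  — expand T ::= P
step 6: stack=$ P  input=z $  — expand P ::= z
step 7: stack=$ z  input=z $  — match z
Accept reached after 7 steps.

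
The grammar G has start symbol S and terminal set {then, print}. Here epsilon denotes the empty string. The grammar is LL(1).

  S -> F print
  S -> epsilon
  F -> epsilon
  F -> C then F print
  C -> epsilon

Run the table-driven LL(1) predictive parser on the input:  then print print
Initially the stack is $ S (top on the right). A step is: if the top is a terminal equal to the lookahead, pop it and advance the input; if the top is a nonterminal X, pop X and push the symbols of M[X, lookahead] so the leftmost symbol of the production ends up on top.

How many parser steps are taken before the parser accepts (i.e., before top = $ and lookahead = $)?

7

     Stack                   Input               Action
  1  $ S                     then print print $  expand S -> F print
  2  $ print F               then print print $  expand F -> C then F print
  3  $ print print F then C  then print print $  expand C -> epsilon
  4  $ print print F then    then print print $  match then
  5  $ print print F         print print $       expand F -> epsilon
  6  $ print print           print print $       match print
  7  $ print                 print $             match print
Accept reached after 7 steps.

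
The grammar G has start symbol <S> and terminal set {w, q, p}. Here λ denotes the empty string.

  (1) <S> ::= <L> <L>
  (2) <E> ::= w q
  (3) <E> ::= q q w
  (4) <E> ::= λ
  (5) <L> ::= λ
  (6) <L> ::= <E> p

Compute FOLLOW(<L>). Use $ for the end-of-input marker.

{$, p, q, w}

FIRST(<E>) = {λ, q, w}
FIRST(<L>) = {λ, p, q, w}  (via <E> p)
FIRST(<S>) = {λ, p, q, w}  (via <L> <L>)
FOLLOW(<S>) includes $ since <S> is the start symbol.
FOLLOW(<S>): <S> appears on no right-hand side. Thus FOLLOW(<S>) = {$}.
FOLLOW(<E>): in <L>::=<E> p, <E> is followed by p with FIRST {p}. Thus FOLLOW(<E>) = {p}.
FOLLOW(<L>): in <S>::=<L> <L> (occurrence 1), <L> is followed by <L> with FIRST {λ, p, q, w}; in <S>::=<L> <L> (occurrence 1), the suffix after <L> is nullable, so FOLLOW(<L>) ⊇ FOLLOW(<S>) = {$}; in <S>::=<L> <L> (occurrence 2), the suffix after <L> is empty, so FOLLOW(<L>) ⊇ FOLLOW(<S>) = {$}. Thus FOLLOW(<L>) = {$, p, q, w}.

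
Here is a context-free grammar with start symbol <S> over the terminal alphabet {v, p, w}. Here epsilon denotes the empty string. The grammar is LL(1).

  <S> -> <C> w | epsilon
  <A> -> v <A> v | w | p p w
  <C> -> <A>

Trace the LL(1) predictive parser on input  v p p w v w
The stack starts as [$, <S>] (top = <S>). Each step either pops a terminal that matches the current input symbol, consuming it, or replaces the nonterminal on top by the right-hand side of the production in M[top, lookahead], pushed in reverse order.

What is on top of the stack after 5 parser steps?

     Stack        Input          Action
  1  $ <S>        v p p w v w $  expand <S> -> <C> w
  2  $ w <C>      v p p w v w $  expand <C> -> <A>
  3  $ w <A>      v p p w v w $  expand <A> -> v <A> v
  4  $ w v <A> v  v p p w v w $  match v
  5  $ w v <A>    p p w v w $    expand <A> -> p p w
Stack after step 5: $ w v w p p (top = p).

p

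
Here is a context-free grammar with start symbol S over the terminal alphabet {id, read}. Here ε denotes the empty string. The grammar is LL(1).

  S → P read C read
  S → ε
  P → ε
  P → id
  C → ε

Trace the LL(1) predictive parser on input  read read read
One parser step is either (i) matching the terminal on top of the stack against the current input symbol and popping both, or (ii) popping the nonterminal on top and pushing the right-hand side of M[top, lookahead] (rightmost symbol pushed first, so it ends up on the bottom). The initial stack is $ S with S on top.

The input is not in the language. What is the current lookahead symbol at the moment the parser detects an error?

step 1: stack=$ S  input=read read read $  — expand S → P read C read
step 2: stack=$ read C read P  input=read read read $  — expand P → ε
step 3: stack=$ read C read  input=read read read $  — match read
step 4: stack=$ read C  input=read read $  — expand C → ε
step 5: stack=$ read  input=read read $  — match read
step 6: stack=$  input=read $  — error: stack empty but input remains

read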